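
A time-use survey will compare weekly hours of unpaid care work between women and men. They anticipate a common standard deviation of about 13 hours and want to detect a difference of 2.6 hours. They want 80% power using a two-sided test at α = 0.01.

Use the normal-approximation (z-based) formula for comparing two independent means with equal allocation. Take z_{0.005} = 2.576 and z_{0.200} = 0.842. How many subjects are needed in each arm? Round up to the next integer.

n = (z_{α/2} + z_β)² · (σ₁² + σ₂²) / δ²
  = (2.576 + 0.842)² · (2·13² = 338) / 2.6²
  = 11.6827 · 338 / 6.76
  = 584.14
Round up → n = 585 per group.

n = 585 per group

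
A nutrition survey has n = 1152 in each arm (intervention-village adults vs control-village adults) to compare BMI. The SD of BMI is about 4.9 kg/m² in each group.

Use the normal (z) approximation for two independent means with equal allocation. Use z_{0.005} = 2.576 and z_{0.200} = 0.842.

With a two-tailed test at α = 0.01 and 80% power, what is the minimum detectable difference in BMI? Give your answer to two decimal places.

Minimum detectable difference ≈ 0.70 kg/m²

δ = (z_{α/2} + z_β) · √((σ₁²+σ₂²)/n)
  = (2.576 + 0.842) · √(48.02/1152)
  = 3.418 · √0.04168
  = 3.418 · 0.2042
  = 0.6978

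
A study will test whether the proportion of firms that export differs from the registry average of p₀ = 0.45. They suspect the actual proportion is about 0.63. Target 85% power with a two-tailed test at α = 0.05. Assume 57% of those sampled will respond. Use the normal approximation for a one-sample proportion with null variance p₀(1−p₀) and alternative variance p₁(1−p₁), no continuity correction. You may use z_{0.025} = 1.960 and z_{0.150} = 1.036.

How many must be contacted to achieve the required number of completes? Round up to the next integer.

n = 118

n = [z_{α/2}·√(p₀q₀) + z_β·√(p₁q₁)]² / (p₁ − p₀)²
  = [1.960·√(0.45·0.55) + 1.036·√(0.63·0.37)]² / (0.18)²
  = [1.960·0.4975 + 1.036·0.4828]² / 0.0324
  = [1.4753]² / 0.0324
  = 67.17
Adjust for 57% response: 67.17 / 0.57 = 117.85.
Round up → n = 118.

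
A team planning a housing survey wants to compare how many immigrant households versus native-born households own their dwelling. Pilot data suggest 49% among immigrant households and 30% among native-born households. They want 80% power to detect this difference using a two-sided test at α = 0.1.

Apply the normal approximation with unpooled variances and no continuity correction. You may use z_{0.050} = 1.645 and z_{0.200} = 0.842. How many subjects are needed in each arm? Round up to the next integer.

n = 79 per group

n = (z_{α/2} + z_β)² · [p₁(1−p₁) + p₂(1−p₂)] / (p₁ − p₂)²
  = (1.645 + 0.842)² · (0.49·0.51 + 0.30·0.70) / (0.19)²
  = (2.487)² · (0.2499 + 0.2100) / 0.0361
  = 6.1852 · 0.4599 / 0.0361
  = 78.80
Round up → n = 79 per group.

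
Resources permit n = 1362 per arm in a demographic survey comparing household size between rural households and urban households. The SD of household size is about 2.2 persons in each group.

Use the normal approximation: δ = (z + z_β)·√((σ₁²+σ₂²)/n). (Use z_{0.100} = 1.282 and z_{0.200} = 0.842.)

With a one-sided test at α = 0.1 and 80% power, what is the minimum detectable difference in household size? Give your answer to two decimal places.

δ = (z_α + z_β) · √((σ₁²+σ₂²)/n)
  = (1.282 + 0.842) · √(9.68/1362)
  = 2.124 · √0.00711
  = 2.124 · 0.0843
  = 0.1791

Minimum detectable difference ≈ 0.18 persons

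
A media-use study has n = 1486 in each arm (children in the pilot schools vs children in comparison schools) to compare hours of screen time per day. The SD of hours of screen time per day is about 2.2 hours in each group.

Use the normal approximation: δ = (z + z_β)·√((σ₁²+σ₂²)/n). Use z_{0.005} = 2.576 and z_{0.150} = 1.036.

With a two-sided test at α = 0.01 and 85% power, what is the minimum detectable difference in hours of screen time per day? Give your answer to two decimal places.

δ = (z_{α/2} + z_β) · √((σ₁²+σ₂²)/n)
  = (2.576 + 1.036) · √(9.68/1486)
  = 3.612 · √0.00651
  = 3.612 · 0.0807
  = 0.2915

Minimum detectable difference ≈ 0.29 hours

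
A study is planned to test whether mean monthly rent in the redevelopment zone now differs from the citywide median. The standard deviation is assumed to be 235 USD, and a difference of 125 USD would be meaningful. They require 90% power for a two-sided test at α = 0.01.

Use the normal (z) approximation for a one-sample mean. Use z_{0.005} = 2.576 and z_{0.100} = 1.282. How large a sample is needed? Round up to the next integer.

n = (z_{α/2} + z_β)² · σ² / δ²
  = (2.576 + 1.282)² · 235² / 125²
  = 14.8842 · 55225 / 15625
  = 52.61
Round up → n = 53.

n = 53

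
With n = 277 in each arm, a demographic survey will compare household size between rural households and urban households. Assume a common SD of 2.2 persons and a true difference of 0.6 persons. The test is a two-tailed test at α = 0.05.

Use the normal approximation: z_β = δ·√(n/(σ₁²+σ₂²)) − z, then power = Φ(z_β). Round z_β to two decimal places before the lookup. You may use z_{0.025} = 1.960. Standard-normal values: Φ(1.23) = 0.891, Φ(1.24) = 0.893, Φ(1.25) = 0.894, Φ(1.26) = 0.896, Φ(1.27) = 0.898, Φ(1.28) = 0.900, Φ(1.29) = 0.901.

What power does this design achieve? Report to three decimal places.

z_β = δ·√(n/(σ₁²+σ₂²)) − z_{α/2}
    = 0.6 · √(277/9.68) − 1.960
    = 0.6 · 5.34936 − 1.960
    = 3.2096 − 1.960 = 1.2496 → 1.25
Power = Φ(1.25) = 0.894.

Power ≈ 0.894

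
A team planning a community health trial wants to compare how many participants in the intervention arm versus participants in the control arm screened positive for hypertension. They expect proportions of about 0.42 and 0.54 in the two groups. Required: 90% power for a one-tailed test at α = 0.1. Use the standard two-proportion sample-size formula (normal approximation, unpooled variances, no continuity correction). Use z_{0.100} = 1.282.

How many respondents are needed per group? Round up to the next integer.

n = (z_α + z_β)² · [p₁(1−p₁) + p₂(1−p₂)] / (p₁ − p₂)²
  = (1.282 + 1.282)² · (0.42·0.58 + 0.54·0.46) / (-0.12)²
  = (2.564)² · (0.2436 + 0.2484) / 0.0144
  = 6.5741 · 0.4920 / 0.0144
  = 224.61
Round up → n = 225 per group.

n = 225 per group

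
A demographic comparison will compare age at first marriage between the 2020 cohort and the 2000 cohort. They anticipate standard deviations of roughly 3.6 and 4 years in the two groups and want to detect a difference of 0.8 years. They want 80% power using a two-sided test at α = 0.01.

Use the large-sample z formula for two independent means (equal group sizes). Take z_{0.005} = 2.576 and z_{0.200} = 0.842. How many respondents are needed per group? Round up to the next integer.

n = 529 per group

n = (z_{α/2} + z_β)² · (σ₁² + σ₂²) / δ²
  = (2.576 + 0.842)² · (3.6² + 4² = 28.96) / 0.8²
  = 11.6827 · 28.96 / 0.64
  = 528.64
Round up → n = 529 per group.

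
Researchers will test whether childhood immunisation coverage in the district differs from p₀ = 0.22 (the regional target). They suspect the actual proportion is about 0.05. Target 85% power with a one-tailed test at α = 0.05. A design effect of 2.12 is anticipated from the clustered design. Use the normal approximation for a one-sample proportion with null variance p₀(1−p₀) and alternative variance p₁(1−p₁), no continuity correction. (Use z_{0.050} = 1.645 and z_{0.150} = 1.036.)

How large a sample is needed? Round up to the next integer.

n = [z_α·√(p₀q₀) + z_β·√(p₁q₁)]² / (p₁ − p₀)²
  = [1.645·√(0.22·0.78) + 1.036·√(0.05·0.95)]² / (-0.17)²
  = [1.645·0.4142 + 1.036·0.2179]² / 0.0289
  = [0.9072]² / 0.0289
  = 28.48
Design effect: 2.12 × 28.48 = 60.38.
Round up → n = 61.

n = 61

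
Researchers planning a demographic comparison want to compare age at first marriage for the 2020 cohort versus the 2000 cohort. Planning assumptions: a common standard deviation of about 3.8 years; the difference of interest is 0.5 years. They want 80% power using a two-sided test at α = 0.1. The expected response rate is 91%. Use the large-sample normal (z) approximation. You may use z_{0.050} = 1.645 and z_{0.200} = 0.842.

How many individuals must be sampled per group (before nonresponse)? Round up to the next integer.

n = 786 per group

n = (z_{α/2} + z_β)² · (σ₁² + σ₂²) / δ²
  = (1.645 + 0.842)² · (2·3.8² = 28.88) / 0.5²
  = 6.1852 · 28.88 / 0.25
  = 714.51
Adjust for 91% response: 714.51 / 0.91 = 785.18.
Round up → n = 786 per group.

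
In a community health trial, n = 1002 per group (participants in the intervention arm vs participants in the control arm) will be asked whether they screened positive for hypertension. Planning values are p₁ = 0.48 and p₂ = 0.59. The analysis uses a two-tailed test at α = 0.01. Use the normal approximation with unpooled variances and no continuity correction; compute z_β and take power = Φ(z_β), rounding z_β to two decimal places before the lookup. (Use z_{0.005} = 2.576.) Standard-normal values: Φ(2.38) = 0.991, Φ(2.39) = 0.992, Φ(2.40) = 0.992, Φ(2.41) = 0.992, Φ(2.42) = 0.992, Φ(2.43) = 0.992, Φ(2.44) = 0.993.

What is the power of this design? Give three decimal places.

z_β = |p₁−p₂|·√(n/[p₁q₁+p₂q₂]) − z_{α/2}
    = 0.11 · √(1002/0.4915) − 2.576
    = 0.11 · 45.1515 − 2.576
    = 4.9667 − 2.576 = 2.3907 → 2.39
Power = Φ(2.39) = 0.992.

Power ≈ 0.992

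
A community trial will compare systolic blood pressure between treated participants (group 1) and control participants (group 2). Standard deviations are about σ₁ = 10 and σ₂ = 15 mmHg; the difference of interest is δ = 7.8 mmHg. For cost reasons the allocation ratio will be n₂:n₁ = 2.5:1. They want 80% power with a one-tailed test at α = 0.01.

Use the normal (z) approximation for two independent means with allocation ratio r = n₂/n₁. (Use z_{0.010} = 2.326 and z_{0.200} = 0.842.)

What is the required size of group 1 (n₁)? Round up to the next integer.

n₁ = 32

n₁ = (z_α + z_β)² · (σ₁² + σ₂²/r) / δ²
   = (2.326 + 0.842)² · (10² + 15²/2.5) / 7.8²
   = 10.0362 · (100 + 90) / 60.84
   = 10.0362 · 190 / 60.84
   = 31.34
Round up → n₁ = 32; n₂ = r·n₁ = 2.5 × 32 = 80.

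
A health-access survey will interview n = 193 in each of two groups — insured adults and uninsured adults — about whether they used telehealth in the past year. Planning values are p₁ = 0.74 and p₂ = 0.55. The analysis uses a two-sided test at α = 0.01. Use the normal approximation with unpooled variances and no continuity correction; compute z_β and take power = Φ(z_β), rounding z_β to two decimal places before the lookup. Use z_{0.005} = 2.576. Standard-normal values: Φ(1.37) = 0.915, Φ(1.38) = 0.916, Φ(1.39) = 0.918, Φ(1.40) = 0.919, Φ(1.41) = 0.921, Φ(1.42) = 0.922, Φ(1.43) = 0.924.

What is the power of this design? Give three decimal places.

z_β = |p₁−p₂|·√(n/[p₁q₁+p₂q₂]) − z_{α/2}
    = 0.19 · √(193/0.4399) − 2.576
    = 0.19 · 20.9460 − 2.576
    = 3.9797 − 2.576 = 1.4037 → 1.40
Power = Φ(1.40) = 0.919.

Power ≈ 0.919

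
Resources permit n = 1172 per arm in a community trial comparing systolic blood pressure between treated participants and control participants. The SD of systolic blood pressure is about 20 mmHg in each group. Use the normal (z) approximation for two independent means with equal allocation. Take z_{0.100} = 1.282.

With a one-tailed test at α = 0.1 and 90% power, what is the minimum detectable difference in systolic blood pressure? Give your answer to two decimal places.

δ = (z_α + z_β) · √((σ₁²+σ₂²)/n)
  = (1.282 + 1.282) · √(800/1172)
  = 2.564 · √0.68259
  = 2.564 · 0.8262
  = 2.1184

Minimum detectable difference ≈ 2.12 mmHg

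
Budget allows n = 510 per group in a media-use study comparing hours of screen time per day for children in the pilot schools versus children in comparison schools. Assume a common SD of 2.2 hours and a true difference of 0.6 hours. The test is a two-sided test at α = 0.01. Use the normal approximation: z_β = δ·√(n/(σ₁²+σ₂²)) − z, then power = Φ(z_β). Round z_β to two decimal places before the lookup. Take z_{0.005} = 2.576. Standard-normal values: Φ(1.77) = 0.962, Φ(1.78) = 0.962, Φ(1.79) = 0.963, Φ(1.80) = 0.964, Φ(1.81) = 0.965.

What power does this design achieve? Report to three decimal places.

z_β = δ·√(n/(σ₁²+σ₂²)) − z_{α/2}
    = 0.6 · √(510/9.68) − 2.576
    = 0.6 · 7.25851 − 2.576
    = 4.3551 − 2.576 = 1.7791 → 1.78
Power = Φ(1.78) = 0.962.

Power ≈ 0.962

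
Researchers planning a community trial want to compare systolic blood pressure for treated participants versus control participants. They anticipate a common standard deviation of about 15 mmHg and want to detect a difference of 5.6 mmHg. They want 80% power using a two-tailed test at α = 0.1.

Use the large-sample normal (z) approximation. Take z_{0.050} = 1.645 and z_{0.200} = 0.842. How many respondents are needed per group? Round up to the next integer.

n = 89 per group

n = (z_{α/2} + z_β)² · (σ₁² + σ₂²) / δ²
  = (1.645 + 0.842)² · (2·15² = 450) / 5.6²
  = 6.1852 · 450 / 31.36
  = 88.75
Round up → n = 89 per group.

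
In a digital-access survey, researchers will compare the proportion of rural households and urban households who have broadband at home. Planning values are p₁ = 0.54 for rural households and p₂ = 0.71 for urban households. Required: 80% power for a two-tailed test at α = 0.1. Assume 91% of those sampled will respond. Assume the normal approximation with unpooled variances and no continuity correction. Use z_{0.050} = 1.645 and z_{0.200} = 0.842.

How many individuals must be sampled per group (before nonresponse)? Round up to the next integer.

n = 107 per group

n = (z_{α/2} + z_β)² · [p₁(1−p₁) + p₂(1−p₂)] / (p₁ − p₂)²
  = (1.645 + 0.842)² · (0.54·0.46 + 0.71·0.29) / (-0.17)²
  = (2.487)² · (0.2484 + 0.2059) / 0.0289
  = 6.1852 · 0.4543 / 0.0289
  = 97.23
Adjust for 91% response: 97.23 / 0.91 = 106.85.
Round up → n = 107 per group.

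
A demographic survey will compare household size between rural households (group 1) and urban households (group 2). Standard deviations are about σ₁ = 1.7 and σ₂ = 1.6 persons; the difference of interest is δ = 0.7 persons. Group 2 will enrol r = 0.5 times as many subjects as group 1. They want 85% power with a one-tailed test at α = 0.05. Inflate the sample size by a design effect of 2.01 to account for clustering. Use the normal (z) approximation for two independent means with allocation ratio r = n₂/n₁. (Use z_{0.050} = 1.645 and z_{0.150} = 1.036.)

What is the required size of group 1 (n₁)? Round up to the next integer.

n₁ = (z_α + z_β)² · (σ₁² + σ₂²/r) / δ²
   = (1.645 + 1.036)² · (1.7² + 1.6²/0.5) / 0.7²
   = 7.1878 · (2.89 + 5.12) / 0.49
   = 7.1878 · 8.01 / 0.49
   = 117.50
Design effect: 2.01 × 117.50 = 236.17.
Round up → n₁ = 237; n₂ = r·n₁ = 0.5 × 237 = 119.

n₁ = 237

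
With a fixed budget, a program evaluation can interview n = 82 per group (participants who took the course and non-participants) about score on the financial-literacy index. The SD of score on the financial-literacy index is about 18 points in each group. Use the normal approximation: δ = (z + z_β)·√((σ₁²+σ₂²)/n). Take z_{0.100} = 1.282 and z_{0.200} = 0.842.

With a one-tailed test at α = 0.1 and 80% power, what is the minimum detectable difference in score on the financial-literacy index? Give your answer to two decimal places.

δ = (z_α + z_β) · √((σ₁²+σ₂²)/n)
  = (1.282 + 0.842) · √(648/82)
  = 2.124 · √7.9024
  = 2.124 · 2.8111
  = 5.9708

Minimum detectable difference ≈ 5.97 points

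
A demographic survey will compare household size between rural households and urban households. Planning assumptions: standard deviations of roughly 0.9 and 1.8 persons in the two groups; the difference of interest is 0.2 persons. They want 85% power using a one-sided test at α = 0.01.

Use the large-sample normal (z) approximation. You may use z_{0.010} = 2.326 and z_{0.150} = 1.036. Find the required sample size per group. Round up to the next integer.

n = 1145 per group

n = (z_α + z_β)² · (σ₁² + σ₂²) / δ²
  = (2.326 + 1.036)² · (0.9² + 1.8² = 4.05) / 0.2²
  = 11.3030 · 4.05 / 0.04
  = 1144.43
Round up → n = 1145 per group.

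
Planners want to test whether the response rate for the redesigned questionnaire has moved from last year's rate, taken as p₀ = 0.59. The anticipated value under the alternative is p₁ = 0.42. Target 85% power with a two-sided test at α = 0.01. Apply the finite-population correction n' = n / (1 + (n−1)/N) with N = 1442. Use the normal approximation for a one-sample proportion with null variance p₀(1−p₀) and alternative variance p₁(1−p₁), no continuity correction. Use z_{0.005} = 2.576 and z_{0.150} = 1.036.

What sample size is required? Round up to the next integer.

n = [z_{α/2}·√(p₀q₀) + z_β·√(p₁q₁)]² / (p₁ − p₀)²
  = [2.576·√(0.59·0.41) + 1.036·√(0.42·0.58)]² / (-0.17)²
  = [2.576·0.4918 + 1.036·0.4936]² / 0.0289
  = [1.7783]² / 0.0289
  = 109.42
Finite-population correction (N = 1442): 109.42 / (1 + (109.42 − 1)/1442) = 101.77.
Round up → n = 102.

n = 102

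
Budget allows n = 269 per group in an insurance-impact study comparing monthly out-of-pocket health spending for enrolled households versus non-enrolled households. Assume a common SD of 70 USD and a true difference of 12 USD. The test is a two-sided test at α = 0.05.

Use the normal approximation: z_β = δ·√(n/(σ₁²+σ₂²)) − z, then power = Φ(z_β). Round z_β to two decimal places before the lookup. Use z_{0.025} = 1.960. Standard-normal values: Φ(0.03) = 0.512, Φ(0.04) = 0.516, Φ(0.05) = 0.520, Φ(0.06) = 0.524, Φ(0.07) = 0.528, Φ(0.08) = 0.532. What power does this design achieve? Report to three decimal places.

z_β = δ·√(n/(σ₁²+σ₂²)) − z_{α/2}
    = 12 · √(269/9800) − 1.960
    = 12 · 0.16568 − 1.960
    = 1.9881 − 1.960 = 0.0281 → 0.03
Power = Φ(0.03) = 0.512.

Power ≈ 0.512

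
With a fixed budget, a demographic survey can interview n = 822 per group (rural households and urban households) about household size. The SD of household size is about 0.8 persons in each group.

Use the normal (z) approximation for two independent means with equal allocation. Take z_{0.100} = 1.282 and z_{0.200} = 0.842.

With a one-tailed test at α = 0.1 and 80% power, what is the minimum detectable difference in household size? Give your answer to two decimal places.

Minimum detectable difference ≈ 0.08 persons

δ = (z_α + z_β) · √((σ₁²+σ₂²)/n)
  = (1.282 + 0.842) · √(1.28/822)
  = 2.124 · √0.00156
  = 2.124 · 0.0395
  = 0.0838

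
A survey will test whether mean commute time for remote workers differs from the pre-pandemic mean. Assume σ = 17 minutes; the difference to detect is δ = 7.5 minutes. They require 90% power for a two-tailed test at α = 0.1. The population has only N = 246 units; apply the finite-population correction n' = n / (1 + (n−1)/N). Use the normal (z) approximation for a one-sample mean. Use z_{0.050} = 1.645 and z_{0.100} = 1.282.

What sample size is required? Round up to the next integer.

n = 38

n = (z_{α/2} + z_β)² · σ² / δ²
  = (1.645 + 1.282)² · 17² / 7.5²
  = 8.5673 · 289 / 56.25
  = 44.02
Finite-population correction (N = 246): 44.02 / (1 + (44.02 − 1)/246) = 37.47.
Round up → n = 38.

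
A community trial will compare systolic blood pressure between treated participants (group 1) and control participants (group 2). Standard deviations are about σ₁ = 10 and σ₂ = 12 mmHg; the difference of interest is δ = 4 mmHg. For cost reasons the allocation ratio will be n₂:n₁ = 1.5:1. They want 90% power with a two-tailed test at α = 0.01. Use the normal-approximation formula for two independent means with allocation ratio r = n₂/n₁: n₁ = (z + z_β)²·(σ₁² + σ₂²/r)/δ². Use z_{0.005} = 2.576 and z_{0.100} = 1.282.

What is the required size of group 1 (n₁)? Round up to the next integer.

n₁ = 183

n₁ = (z_{α/2} + z_β)² · (σ₁² + σ₂²/r) / δ²
   = (2.576 + 1.282)² · (10² + 12²/1.5) / 4²
   = 14.8842 · (100 + 96) / 16
   = 14.8842 · 196 / 16
   = 182.33
Round up → n₁ = 183; n₂ = r·n₁ = 1.5 × 183 = 275.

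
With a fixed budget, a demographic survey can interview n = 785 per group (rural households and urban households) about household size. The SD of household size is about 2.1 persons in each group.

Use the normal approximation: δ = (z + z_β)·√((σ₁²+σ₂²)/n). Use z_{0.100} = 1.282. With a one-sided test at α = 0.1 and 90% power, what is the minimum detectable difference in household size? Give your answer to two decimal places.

Minimum detectable difference ≈ 0.27 persons

δ = (z_α + z_β) · √((σ₁²+σ₂²)/n)
  = (1.282 + 1.282) · √(8.82/785)
  = 2.564 · √0.01124
  = 2.564 · 0.1060
  = 0.2718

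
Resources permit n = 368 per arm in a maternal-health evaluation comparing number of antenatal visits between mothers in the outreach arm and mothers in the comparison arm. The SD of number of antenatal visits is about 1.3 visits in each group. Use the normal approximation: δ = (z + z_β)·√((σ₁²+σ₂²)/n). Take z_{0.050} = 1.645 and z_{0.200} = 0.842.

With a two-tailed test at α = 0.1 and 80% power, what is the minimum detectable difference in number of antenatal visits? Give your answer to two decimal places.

Minimum detectable difference ≈ 0.24 visits

δ = (z_{α/2} + z_β) · √((σ₁²+σ₂²)/n)
  = (1.645 + 0.842) · √(3.38/368)
  = 2.487 · √0.00918
  = 2.487 · 0.0958
  = 0.2383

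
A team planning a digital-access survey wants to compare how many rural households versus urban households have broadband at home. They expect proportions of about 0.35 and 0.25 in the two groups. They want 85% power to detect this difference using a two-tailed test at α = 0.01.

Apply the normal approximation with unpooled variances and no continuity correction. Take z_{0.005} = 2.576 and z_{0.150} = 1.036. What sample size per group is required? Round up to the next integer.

n = (z_{α/2} + z_β)² · [p₁(1−p₁) + p₂(1−p₂)] / (p₁ − p₂)²
  = (2.576 + 1.036)² · (0.35·0.65 + 0.25·0.75) / (0.10)²
  = (3.612)² · (0.2275 + 0.1875) / 0.0100
  = 13.0465 · 0.4150 / 0.0100
  = 541.43
Round up → n = 542 per group.

n = 542 per group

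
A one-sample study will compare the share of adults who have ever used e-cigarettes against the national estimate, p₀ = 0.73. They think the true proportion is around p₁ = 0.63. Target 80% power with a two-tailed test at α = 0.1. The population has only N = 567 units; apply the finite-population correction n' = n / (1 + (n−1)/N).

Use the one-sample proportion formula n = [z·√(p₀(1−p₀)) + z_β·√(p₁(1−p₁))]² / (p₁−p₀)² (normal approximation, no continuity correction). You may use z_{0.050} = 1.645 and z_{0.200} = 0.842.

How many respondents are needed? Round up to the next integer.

n = [z_{α/2}·√(p₀q₀) + z_β·√(p₁q₁)]² / (p₁ − p₀)²
  = [1.645·√(0.73·0.27) + 0.842·√(0.63·0.37)]² / (-0.10)²
  = [1.645·0.4440 + 0.842·0.4828]² / 0.0100
  = [1.1368]² / 0.0100
  = 129.24
Finite-population correction (N = 567): 129.24 / (1 + (129.24 − 1)/567) = 105.40.
Round up → n = 106.

n = 106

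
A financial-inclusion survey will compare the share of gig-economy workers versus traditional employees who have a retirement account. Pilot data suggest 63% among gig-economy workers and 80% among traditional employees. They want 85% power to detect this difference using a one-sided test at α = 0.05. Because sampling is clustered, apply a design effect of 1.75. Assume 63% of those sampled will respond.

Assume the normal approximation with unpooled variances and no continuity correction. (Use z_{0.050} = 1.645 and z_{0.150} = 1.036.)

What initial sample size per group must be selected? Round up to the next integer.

n = 272 per group

n = (z_α + z_β)² · [p₁(1−p₁) + p₂(1−p₂)] / (p₁ − p₂)²
  = (1.645 + 1.036)² · (0.63·0.37 + 0.80·0.20) / (-0.17)²
  = (2.681)² · (0.2331 + 0.1600) / 0.0289
  = 7.1878 · 0.3931 / 0.0289
  = 97.77
Design effect: 1.75 × 97.77 = 171.09.
Adjust for 63% response: 171.09 / 0.63 = 271.58.
Round up → n = 272 per group.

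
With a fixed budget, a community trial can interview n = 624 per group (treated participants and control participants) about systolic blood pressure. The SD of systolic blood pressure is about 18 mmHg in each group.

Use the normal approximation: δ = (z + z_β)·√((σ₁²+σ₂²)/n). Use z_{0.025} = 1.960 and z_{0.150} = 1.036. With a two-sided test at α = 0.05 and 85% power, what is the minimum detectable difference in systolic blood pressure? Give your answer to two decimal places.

δ = (z_{α/2} + z_β) · √((σ₁²+σ₂²)/n)
  = (1.960 + 1.036) · √(648/624)
  = 2.996 · √1.0385
  = 2.996 · 1.0190
  = 3.0531

Minimum detectable difference ≈ 3.05 mmHg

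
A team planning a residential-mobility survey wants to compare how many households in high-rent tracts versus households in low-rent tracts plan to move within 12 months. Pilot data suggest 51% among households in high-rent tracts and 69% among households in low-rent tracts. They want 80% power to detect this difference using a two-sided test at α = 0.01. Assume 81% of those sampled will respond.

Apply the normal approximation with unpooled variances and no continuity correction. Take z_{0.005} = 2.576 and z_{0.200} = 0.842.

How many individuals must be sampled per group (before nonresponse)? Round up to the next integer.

n = 207 per group

n = (z_{α/2} + z_β)² · [p₁(1−p₁) + p₂(1−p₂)] / (p₁ − p₂)²
  = (2.576 + 0.842)² · (0.51·0.49 + 0.69·0.31) / (-0.18)²
  = (3.418)² · (0.2499 + 0.2139) / 0.0324
  = 11.6827 · 0.4638 / 0.0324
  = 167.24
Adjust for 81% response: 167.24 / 0.81 = 206.46.
Round up → n = 207 per group.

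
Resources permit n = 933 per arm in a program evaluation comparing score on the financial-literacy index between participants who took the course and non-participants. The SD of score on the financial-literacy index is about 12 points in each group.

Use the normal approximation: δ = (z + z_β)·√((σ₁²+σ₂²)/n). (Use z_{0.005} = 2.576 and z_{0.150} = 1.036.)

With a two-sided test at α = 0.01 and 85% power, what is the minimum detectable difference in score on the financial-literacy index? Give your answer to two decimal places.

Minimum detectable difference ≈ 2.01 points

δ = (z_{α/2} + z_β) · √((σ₁²+σ₂²)/n)
  = (2.576 + 1.036) · √(288/933)
  = 3.612 · √0.30868
  = 3.612 · 0.5556
  = 2.0068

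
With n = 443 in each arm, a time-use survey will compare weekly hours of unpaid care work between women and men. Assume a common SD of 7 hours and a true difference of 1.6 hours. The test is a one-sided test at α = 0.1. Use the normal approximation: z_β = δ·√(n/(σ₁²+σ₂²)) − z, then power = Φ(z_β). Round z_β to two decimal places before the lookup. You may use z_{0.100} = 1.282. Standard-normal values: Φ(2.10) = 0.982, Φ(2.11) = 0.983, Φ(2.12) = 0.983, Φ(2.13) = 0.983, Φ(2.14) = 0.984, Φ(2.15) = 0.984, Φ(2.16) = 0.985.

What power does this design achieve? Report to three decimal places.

z_β = δ·√(n/(σ₁²+σ₂²)) − z_α
    = 1.6 · √(443/98) − 1.282
    = 1.6 · 2.12613 − 1.282
    = 3.4018 − 1.282 = 2.1198 → 2.12
Power = Φ(2.12) = 0.983.

Power ≈ 0.983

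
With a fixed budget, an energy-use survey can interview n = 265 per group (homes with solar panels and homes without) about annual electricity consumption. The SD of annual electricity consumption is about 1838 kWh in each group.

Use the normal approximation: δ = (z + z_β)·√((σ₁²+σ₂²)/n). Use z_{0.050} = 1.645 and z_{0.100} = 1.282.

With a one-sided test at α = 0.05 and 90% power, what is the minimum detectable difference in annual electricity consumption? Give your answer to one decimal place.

δ = (z_α + z_β) · √((σ₁²+σ₂²)/n)
  = (1.645 + 1.282) · √(6756488/265)
  = 2.927 · √25496.2
  = 2.927 · 159.6752
  = 467.3694

Minimum detectable difference ≈ 467.4 kWh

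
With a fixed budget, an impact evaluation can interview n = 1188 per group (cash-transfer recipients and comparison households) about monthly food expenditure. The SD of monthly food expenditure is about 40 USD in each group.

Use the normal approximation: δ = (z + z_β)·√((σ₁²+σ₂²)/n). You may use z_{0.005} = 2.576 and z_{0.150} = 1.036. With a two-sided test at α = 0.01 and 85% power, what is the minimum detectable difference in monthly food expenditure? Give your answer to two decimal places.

Minimum detectable difference ≈ 5.93 USD

δ = (z_{α/2} + z_β) · √((σ₁²+σ₂²)/n)
  = (2.576 + 1.036) · √(3200/1188)
  = 3.612 · √2.6936
  = 3.612 · 1.6412
  = 5.9281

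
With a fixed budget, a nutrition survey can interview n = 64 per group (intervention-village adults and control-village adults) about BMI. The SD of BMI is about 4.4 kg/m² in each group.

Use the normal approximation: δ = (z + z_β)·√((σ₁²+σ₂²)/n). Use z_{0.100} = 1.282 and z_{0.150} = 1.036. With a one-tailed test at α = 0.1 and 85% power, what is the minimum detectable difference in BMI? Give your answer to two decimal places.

Minimum detectable difference ≈ 1.80 kg/m²

δ = (z_α + z_β) · √((σ₁²+σ₂²)/n)
  = (1.282 + 1.036) · √(38.72/64)
  = 2.318 · √0.605
  = 2.318 · 0.7778
  = 1.8030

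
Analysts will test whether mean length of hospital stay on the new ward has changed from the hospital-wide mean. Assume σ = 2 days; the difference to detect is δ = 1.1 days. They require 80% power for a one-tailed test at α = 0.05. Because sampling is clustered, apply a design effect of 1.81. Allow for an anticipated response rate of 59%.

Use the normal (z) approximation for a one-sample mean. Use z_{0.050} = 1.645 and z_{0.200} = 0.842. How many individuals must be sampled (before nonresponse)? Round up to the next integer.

n = (z_α + z_β)² · σ² / δ²
  = (1.645 + 0.842)² · 2² / 1.1²
  = 6.1852 · 4 / 1.21
  = 20.45
Design effect: 1.81 × 20.45 = 37.01.
Adjust for 59% response: 37.01 / 0.59 = 62.73.
Round up → n = 63.

n = 63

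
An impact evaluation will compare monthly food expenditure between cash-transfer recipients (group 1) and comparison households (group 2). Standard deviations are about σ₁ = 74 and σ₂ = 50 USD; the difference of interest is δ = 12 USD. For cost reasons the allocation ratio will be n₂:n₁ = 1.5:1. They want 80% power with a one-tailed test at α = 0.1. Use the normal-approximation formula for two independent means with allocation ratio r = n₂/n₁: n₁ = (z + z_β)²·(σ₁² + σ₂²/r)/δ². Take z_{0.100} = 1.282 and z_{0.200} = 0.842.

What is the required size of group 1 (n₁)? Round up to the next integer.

n₁ = (z_α + z_β)² · (σ₁² + σ₂²/r) / δ²
   = (1.282 + 0.842)² · (74² + 50²/1.5) / 12²
   = 4.5114 · (5476 + 1666.7) / 144
   = 4.5114 · 7142.7 / 144
   = 223.77
Round up → n₁ = 224; n₂ = r·n₁ = 1.5 × 224 = 336.

n₁ = 224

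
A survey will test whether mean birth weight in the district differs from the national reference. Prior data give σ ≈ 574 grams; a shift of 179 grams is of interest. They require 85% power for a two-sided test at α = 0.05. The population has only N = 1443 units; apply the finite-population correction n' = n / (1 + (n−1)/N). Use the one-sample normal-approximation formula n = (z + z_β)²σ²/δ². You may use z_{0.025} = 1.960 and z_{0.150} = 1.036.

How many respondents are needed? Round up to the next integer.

n = 87

n = (z_{α/2} + z_β)² · σ² / δ²
  = (1.960 + 1.036)² · 574² / 179²
  = 8.9760 · 329476 / 32041
  = 92.30
Finite-population correction (N = 1443): 92.30 / (1 + (92.30 − 1)/1443) = 86.81.
Round up → n = 87.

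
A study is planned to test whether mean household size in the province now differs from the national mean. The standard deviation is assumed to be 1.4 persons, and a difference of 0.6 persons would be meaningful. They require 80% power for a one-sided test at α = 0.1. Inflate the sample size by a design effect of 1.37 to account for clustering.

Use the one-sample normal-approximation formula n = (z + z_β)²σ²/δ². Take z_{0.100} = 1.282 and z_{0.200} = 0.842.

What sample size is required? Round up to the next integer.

n = (z_α + z_β)² · σ² / δ²
  = (1.282 + 0.842)² · 1.4² / 0.6²
  = 4.5114 · 1.96 / 0.36
  = 24.56
Design effect: 1.37 × 24.56 = 33.65.
Round up → n = 34.

n = 34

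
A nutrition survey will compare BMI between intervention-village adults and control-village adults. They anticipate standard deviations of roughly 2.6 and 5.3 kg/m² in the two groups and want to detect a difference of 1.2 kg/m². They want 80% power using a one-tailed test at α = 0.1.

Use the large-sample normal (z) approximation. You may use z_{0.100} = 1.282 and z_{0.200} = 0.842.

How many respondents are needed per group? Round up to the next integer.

n = (z_α + z_β)² · (σ₁² + σ₂²) / δ²
  = (1.282 + 0.842)² · (2.6² + 5.3² = 34.85) / 1.2²
  = 4.5114 · 34.85 / 1.44
  = 109.18
Round up → n = 110 per group.

n = 110 per group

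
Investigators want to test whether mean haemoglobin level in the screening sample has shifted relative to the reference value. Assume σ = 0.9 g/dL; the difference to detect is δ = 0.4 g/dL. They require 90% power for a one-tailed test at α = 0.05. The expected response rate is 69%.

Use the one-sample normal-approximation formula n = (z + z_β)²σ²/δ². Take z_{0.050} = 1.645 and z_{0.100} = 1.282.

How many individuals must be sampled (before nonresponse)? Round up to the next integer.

n = 63

n = (z_α + z_β)² · σ² / δ²
  = (1.645 + 1.282)² · 0.9² / 0.4²
  = 8.5673 · 0.81 / 0.16
  = 43.37
Adjust for 69% response: 43.37 / 0.69 = 62.86.
Round up → n = 63.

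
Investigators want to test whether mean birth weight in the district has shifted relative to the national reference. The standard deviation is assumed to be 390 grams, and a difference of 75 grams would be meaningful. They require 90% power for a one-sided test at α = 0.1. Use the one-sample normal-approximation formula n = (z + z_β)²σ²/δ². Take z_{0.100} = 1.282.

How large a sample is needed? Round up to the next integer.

n = 178

n = (z_α + z_β)² · σ² / δ²
  = (1.282 + 1.282)² · 390² / 75²
  = 6.5741 · 152100 / 5625
  = 177.76
Round up → n = 178.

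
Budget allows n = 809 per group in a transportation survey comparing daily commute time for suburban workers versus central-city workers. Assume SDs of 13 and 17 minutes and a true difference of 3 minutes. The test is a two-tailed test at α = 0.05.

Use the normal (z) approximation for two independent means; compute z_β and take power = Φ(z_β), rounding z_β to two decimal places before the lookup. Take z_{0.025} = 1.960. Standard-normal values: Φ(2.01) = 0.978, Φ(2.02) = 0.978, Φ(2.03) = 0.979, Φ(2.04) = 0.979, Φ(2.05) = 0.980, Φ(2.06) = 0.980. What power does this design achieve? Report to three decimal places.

z_β = δ·√(n/(σ₁²+σ₂²)) − z_{α/2}
    = 3 · √(809/458) − 1.960
    = 3 · 1.32905 − 1.960
    = 3.9872 − 1.960 = 2.0272 → 2.03
Power = Φ(2.03) = 0.979.

Power ≈ 0.979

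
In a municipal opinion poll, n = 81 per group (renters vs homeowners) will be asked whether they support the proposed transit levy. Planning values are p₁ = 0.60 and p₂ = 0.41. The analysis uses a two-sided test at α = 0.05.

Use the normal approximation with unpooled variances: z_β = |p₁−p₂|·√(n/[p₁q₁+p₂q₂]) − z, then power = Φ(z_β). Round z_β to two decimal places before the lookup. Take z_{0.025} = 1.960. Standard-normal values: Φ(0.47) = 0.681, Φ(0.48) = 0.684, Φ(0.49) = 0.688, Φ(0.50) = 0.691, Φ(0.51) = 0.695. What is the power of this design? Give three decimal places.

z_β = |p₁−p₂|·√(n/[p₁q₁+p₂q₂]) − z_{α/2}
    = 0.19 · √(81/0.4819) − 1.960
    = 0.19 · 12.9647 − 1.960
    = 2.4633 − 1.960 = 0.5033 → 0.50
Power = Φ(0.50) = 0.691.

Power ≈ 0.691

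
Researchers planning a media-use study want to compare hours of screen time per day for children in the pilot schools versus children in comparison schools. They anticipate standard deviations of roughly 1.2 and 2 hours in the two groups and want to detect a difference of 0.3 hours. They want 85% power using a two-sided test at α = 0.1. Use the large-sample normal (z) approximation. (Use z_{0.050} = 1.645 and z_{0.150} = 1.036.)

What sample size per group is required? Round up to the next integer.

n = (z_{α/2} + z_β)² · (σ₁² + σ₂²) / δ²
  = (1.645 + 1.036)² · (1.2² + 2² = 5.44) / 0.3²
  = 7.1878 · 5.44 / 0.09
  = 434.46
Round up → n = 435 per group.

n = 435 per group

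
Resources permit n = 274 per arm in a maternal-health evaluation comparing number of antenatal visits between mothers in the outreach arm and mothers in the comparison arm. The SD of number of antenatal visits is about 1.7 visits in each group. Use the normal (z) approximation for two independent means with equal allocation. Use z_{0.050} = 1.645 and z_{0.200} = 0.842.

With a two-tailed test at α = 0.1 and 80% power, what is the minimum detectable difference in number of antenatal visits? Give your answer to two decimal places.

δ = (z_{α/2} + z_β) · √((σ₁²+σ₂²)/n)
  = (1.645 + 0.842) · √(5.78/274)
  = 2.487 · √0.02109
  = 2.487 · 0.1452
  = 0.3612

Minimum detectable difference ≈ 0.36 visits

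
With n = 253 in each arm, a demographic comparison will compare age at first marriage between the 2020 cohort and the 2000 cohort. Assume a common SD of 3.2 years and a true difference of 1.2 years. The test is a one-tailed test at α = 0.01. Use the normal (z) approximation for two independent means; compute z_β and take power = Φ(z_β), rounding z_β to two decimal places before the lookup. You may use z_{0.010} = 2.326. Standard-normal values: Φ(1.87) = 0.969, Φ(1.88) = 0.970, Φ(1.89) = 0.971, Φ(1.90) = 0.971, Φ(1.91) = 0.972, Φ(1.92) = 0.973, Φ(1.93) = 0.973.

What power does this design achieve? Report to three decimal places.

z_β = δ·√(n/(σ₁²+σ₂²)) − z_α
    = 1.2 · √(253/20.48) − 2.326
    = 1.2 · 3.51476 − 2.326
    = 4.2177 − 2.326 = 1.8917 → 1.89
Power = Φ(1.89) = 0.971.

Power ≈ 0.971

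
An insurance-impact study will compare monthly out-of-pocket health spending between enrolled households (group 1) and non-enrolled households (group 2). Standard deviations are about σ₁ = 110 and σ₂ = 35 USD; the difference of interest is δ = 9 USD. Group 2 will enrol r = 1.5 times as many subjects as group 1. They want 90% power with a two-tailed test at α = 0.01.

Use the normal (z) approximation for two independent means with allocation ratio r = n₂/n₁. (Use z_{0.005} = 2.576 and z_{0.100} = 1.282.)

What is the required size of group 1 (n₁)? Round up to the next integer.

n₁ = 2374

n₁ = (z_{α/2} + z_β)² · (σ₁² + σ₂²/r) / δ²
   = (2.576 + 1.282)² · (110² + 35²/1.5) / 9²
   = 14.8842 · (12100 + 816.6667) / 81
   = 14.8842 · 12916.7 / 81
   = 2373.50
Round up → n₁ = 2374; n₂ = r·n₁ = 1.5 × 2374 = 3561.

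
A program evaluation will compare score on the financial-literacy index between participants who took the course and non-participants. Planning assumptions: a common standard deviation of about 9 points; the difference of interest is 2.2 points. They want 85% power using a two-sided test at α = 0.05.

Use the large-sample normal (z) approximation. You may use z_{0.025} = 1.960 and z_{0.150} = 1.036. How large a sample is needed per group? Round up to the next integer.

n = (z_{α/2} + z_β)² · (σ₁² + σ₂²) / δ²
  = (1.960 + 1.036)² · (2·9² = 162) / 2.2²
  = 8.9760 · 162 / 4.84
  = 300.44
Round up → n = 301 per group.

n = 301 per group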